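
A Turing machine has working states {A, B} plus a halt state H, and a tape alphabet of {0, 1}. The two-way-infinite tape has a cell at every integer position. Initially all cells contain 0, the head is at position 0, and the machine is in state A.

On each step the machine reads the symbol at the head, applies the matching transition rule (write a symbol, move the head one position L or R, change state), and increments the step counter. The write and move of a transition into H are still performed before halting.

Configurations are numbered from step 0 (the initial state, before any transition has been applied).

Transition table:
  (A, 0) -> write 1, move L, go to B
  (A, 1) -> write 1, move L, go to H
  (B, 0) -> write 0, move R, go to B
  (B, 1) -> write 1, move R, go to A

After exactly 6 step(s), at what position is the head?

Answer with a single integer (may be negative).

Answer: 0

Derivation:
Step 1: in state A at pos 0, read 0 -> (A,0)->write 1,move L,goto B. Now: state=B, head=-1, tape[-2..1]=0010 (head:  ^)
Step 2: in state B at pos -1, read 0 -> (B,0)->write 0,move R,goto B. Now: state=B, head=0, tape[-2..1]=0010 (head:   ^)
Step 3: in state B at pos 0, read 1 -> (B,1)->write 1,move R,goto A. Now: state=A, head=1, tape[-2..2]=00100 (head:    ^)
Step 4: in state A at pos 1, read 0 -> (A,0)->write 1,move L,goto B. Now: state=B, head=0, tape[-2..2]=00110 (head:   ^)
Step 5: in state B at pos 0, read 1 -> (B,1)->write 1,move R,goto A. Now: state=A, head=1, tape[-2..2]=00110 (head:    ^)
Step 6: in state A at pos 1, read 1 -> (A,1)->write 1,move L,goto H. Now: state=H, head=0, tape[-2..2]=00110 (head:   ^)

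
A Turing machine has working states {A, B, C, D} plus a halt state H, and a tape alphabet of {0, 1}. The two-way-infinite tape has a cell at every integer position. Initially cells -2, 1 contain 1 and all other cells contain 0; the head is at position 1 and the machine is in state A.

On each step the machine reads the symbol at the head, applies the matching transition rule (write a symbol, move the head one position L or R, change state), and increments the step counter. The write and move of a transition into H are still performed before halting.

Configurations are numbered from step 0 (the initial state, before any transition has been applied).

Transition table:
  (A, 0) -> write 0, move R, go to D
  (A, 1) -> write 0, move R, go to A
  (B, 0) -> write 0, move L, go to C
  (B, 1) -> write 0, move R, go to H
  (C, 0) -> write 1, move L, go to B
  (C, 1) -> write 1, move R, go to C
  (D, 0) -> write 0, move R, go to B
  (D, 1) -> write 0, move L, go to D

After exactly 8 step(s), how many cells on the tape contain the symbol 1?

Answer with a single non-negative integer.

Step 1: in state A at pos 1, read 1 -> (A,1)->write 0,move R,goto A. Now: state=A, head=2, tape[-3..3]=0100000 (head:      ^)
Step 2: in state A at pos 2, read 0 -> (A,0)->write 0,move R,goto D. Now: state=D, head=3, tape[-3..4]=01000000 (head:       ^)
Step 3: in state D at pos 3, read 0 -> (D,0)->write 0,move R,goto B. Now: state=B, head=4, tape[-3..5]=010000000 (head:        ^)
Step 4: in state B at pos 4, read 0 -> (B,0)->write 0,move L,goto C. Now: state=C, head=3, tape[-3..5]=010000000 (head:       ^)
Step 5: in state C at pos 3, read 0 -> (C,0)->write 1,move L,goto B. Now: state=B, head=2, tape[-3..5]=010000100 (head:      ^)
Step 6: in state B at pos 2, read 0 -> (B,0)->write 0,move L,goto C. Now: state=C, head=1, tape[-3..5]=010000100 (head:     ^)
Step 7: in state C at pos 1, read 0 -> (C,0)->write 1,move L,goto B. Now: state=B, head=0, tape[-3..5]=010010100 (head:    ^)
Step 8: in state B at pos 0, read 0 -> (B,0)->write 0,move L,goto C. Now: state=C, head=-1, tape[-3..5]=010010100 (head:   ^)
Cells containing 1 after step 8: {-2, 1, 3} -> 3 cell(s)

Answer: 3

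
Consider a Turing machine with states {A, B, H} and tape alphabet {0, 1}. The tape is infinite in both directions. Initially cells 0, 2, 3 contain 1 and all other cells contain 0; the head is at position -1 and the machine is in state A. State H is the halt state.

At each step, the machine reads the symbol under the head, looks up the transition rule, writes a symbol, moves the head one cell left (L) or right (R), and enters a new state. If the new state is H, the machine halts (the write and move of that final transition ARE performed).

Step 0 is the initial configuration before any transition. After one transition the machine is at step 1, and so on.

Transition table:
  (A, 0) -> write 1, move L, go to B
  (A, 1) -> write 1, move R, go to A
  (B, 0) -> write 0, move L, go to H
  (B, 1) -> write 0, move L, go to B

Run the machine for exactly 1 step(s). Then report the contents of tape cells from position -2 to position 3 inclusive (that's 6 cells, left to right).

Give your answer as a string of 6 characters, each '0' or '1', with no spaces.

Step 1: in state A at pos -1, read 0 -> (A,0)->write 1,move L,goto B. Now: state=B, head=-2, tape[-3..4]=00110110 (head:  ^)

Answer: 011011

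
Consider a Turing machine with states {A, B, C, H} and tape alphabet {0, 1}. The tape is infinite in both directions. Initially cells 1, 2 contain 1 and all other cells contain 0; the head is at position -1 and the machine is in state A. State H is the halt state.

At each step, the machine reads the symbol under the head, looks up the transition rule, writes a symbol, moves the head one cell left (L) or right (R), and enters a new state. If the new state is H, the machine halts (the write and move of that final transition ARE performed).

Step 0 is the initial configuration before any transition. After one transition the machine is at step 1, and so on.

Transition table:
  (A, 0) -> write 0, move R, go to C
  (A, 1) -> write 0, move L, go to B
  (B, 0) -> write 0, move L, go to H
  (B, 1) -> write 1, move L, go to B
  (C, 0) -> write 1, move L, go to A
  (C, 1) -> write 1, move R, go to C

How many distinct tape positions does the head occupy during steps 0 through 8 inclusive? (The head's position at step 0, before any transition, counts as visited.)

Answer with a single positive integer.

Answer: 5

Derivation:
Step 1: in state A at pos -1, read 0 -> (A,0)->write 0,move R,goto C. Now: state=C, head=0, tape[-2..3]=000110 (head:   ^)
Step 2: in state C at pos 0, read 0 -> (C,0)->write 1,move L,goto A. Now: state=A, head=-1, tape[-2..3]=001110 (head:  ^)
Step 3: in state A at pos -1, read 0 -> (A,0)->write 0,move R,goto C. Now: state=C, head=0, tape[-2..3]=001110 (head:   ^)
Step 4: in state C at pos 0, read 1 -> (C,1)->write 1,move R,goto C. Now: state=C, head=1, tape[-2..3]=001110 (head:    ^)
Step 5: in state C at pos 1, read 1 -> (C,1)->write 1,move R,goto C. Now: state=C, head=2, tape[-2..3]=001110 (head:     ^)
Step 6: in state C at pos 2, read 1 -> (C,1)->write 1,move R,goto C. Now: state=C, head=3, tape[-2..4]=0011100 (head:      ^)
Step 7: in state C at pos 3, read 0 -> (C,0)->write 1,move L,goto A. Now: state=A, head=2, tape[-2..4]=0011110 (head:     ^)
Step 8: in state A at pos 2, read 1 -> (A,1)->write 0,move L,goto B. Now: state=B, head=1, tape[-2..4]=0011010 (head:    ^)
Head positions at steps 0..8: starting at -1, distinct positions visited = {-1, 0, 1, 2, 3} -> 5 position(s)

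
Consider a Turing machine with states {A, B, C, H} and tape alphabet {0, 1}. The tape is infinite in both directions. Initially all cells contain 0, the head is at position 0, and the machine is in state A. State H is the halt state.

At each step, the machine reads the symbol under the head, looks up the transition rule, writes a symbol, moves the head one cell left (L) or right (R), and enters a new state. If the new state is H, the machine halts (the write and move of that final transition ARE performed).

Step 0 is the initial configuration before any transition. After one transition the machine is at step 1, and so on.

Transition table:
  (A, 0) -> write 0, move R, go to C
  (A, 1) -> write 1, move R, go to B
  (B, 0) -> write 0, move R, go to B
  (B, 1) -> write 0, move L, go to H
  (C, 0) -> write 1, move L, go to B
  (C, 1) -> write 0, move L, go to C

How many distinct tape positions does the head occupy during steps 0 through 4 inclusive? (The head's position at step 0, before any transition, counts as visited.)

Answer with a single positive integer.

Answer: 2

Derivation:
Step 1: in state A at pos 0, read 0 -> (A,0)->write 0,move R,goto C. Now: state=C, head=1, tape[-1..2]=0000 (head:   ^)
Step 2: in state C at pos 1, read 0 -> (C,0)->write 1,move L,goto B. Now: state=B, head=0, tape[-1..2]=0010 (head:  ^)
Step 3: in state B at pos 0, read 0 -> (B,0)->write 0,move R,goto B. Now: state=B, head=1, tape[-1..2]=0010 (head:   ^)
Step 4: in state B at pos 1, read 1 -> (B,1)->write 0,move L,goto H. Now: state=H, head=0, tape[-1..2]=0000 (head:  ^)
Head positions at steps 0..4: starting at 0, distinct positions visited = {0, 1} -> 2 position(s)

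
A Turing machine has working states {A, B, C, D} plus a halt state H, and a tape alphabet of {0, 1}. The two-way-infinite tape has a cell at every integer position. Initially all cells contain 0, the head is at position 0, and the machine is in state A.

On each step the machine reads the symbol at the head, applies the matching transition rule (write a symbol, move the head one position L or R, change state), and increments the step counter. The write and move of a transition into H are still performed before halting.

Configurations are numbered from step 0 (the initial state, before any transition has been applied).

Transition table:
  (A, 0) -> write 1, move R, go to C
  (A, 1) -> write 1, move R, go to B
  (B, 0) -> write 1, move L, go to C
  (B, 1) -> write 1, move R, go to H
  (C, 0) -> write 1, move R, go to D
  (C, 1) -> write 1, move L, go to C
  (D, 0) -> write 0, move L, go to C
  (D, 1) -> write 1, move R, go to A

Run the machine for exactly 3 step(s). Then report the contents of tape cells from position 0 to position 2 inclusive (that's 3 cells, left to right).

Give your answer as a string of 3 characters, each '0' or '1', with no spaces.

Answer: 110

Derivation:
Step 1: in state A at pos 0, read 0 -> (A,0)->write 1,move R,goto C. Now: state=C, head=1, tape[-1..2]=0100 (head:   ^)
Step 2: in state C at pos 1, read 0 -> (C,0)->write 1,move R,goto D. Now: state=D, head=2, tape[-1..3]=01100 (head:    ^)
Step 3: in state D at pos 2, read 0 -> (D,0)->write 0,move L,goto C. Now: state=C, head=1, tape[-1..3]=01100 (head:   ^)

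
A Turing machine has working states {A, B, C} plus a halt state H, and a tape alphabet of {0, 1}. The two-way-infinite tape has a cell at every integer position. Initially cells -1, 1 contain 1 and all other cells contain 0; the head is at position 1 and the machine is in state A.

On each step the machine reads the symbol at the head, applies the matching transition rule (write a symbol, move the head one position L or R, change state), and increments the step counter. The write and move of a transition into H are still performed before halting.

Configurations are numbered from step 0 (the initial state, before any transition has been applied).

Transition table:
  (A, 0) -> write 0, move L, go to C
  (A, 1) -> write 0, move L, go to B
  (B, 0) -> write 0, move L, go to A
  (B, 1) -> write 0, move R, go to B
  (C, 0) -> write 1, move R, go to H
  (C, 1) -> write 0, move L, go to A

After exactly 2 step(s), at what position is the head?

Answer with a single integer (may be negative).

Step 1: in state A at pos 1, read 1 -> (A,1)->write 0,move L,goto B. Now: state=B, head=0, tape[-2..2]=01000 (head:   ^)
Step 2: in state B at pos 0, read 0 -> (B,0)->write 0,move L,goto A. Now: state=A, head=-1, tape[-2..2]=01000 (head:  ^)

Answer: -1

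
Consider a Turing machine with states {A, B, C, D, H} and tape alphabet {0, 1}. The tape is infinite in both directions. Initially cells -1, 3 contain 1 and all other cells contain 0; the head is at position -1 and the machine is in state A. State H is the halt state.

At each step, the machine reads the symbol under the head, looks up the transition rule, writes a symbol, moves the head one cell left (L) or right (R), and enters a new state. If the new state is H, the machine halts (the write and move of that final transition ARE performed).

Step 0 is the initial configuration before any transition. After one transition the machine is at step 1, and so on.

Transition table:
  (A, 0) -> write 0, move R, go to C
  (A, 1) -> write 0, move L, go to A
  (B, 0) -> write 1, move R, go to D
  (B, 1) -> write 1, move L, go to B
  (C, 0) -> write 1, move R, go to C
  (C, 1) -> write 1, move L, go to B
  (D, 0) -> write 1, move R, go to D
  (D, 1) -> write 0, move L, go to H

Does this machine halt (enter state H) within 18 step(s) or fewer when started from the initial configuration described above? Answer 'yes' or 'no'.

Step 1: in state A at pos -1, read 1 -> (A,1)->write 0,move L,goto A. Now: state=A, head=-2, tape[-3..4]=00000010 (head:  ^)
Step 2: in state A at pos -2, read 0 -> (A,0)->write 0,move R,goto C. Now: state=C, head=-1, tape[-3..4]=00000010 (head:   ^)
Step 3: in state C at pos -1, read 0 -> (C,0)->write 1,move R,goto C. Now: state=C, head=0, tape[-3..4]=00100010 (head:    ^)
Step 4: in state C at pos 0, read 0 -> (C,0)->write 1,move R,goto C. Now: state=C, head=1, tape[-3..4]=00110010 (head:     ^)
Step 5: in state C at pos 1, read 0 -> (C,0)->write 1,move R,goto C. Now: state=C, head=2, tape[-3..4]=00111010 (head:      ^)
Step 6: in state C at pos 2, read 0 -> (C,0)->write 1,move R,goto C. Now: state=C, head=3, tape[-3..4]=00111110 (head:       ^)
Step 7: in state C at pos 3, read 1 -> (C,1)->write 1,move L,goto B. Now: state=B, head=2, tape[-3..4]=00111110 (head:      ^)
Step 8: in state B at pos 2, read 1 -> (B,1)->write 1,move L,goto B. Now: state=B, head=1, tape[-3..4]=00111110 (head:     ^)
Step 9: in state B at pos 1, read 1 -> (B,1)->write 1,move L,goto B. Now: state=B, head=0, tape[-3..4]=00111110 (head:    ^)
Step 10: in state B at pos 0, read 1 -> (B,1)->write 1,move L,goto B. Now: state=B, head=-1, tape[-3..4]=00111110 (head:   ^)
Step 11: in state B at pos -1, read 1 -> (B,1)->write 1,move L,goto B. Now: state=B, head=-2, tape[-3..4]=00111110 (head:  ^)
Step 12: in state B at pos -2, read 0 -> (B,0)->write 1,move R,goto D. Now: state=D, head=-1, tape[-3..4]=01111110 (head:   ^)
Step 13: in state D at pos -1, read 1 -> (D,1)->write 0,move L,goto H. Now: state=H, head=-2, tape[-3..4]=01011110 (head:  ^)
State H reached at step 13; 13 <= 18 -> yes

Answer: yes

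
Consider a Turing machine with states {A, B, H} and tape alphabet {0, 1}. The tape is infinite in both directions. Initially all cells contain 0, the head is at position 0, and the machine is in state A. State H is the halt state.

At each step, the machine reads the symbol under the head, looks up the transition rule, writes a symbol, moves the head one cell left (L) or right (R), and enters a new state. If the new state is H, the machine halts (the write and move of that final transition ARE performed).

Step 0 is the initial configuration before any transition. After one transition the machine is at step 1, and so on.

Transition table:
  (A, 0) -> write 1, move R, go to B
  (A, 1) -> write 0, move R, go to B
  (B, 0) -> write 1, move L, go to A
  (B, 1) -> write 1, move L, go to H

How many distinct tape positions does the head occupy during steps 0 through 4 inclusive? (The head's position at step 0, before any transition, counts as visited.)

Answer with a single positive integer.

Answer: 2

Derivation:
Step 1: in state A at pos 0, read 0 -> (A,0)->write 1,move R,goto B. Now: state=B, head=1, tape[-1..2]=0100 (head:   ^)
Step 2: in state B at pos 1, read 0 -> (B,0)->write 1,move L,goto A. Now: state=A, head=0, tape[-1..2]=0110 (head:  ^)
Step 3: in state A at pos 0, read 1 -> (A,1)->write 0,move R,goto B. Now: state=B, head=1, tape[-1..2]=0010 (head:   ^)
Step 4: in state B at pos 1, read 1 -> (B,1)->write 1,move L,goto H. Now: state=H, head=0, tape[-1..2]=0010 (head:  ^)
Head positions at steps 0..4: starting at 0, distinct positions visited = {0, 1} -> 2 position(s)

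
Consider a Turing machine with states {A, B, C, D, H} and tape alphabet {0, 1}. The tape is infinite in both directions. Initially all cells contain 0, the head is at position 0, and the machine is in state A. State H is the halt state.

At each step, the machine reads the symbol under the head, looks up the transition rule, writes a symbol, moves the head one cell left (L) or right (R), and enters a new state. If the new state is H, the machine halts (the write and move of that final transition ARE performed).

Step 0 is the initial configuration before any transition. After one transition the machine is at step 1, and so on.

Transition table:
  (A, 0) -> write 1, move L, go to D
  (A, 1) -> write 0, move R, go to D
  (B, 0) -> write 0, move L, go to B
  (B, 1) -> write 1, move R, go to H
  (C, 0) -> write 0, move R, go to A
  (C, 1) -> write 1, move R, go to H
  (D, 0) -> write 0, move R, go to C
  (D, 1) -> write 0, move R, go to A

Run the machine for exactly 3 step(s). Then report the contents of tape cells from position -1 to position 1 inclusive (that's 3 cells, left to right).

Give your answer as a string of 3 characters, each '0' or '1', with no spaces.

Step 1: in state A at pos 0, read 0 -> (A,0)->write 1,move L,goto D. Now: state=D, head=-1, tape[-2..1]=0010 (head:  ^)
Step 2: in state D at pos -1, read 0 -> (D,0)->write 0,move R,goto C. Now: state=C, head=0, tape[-2..1]=0010 (head:   ^)
Step 3: in state C at pos 0, read 1 -> (C,1)->write 1,move R,goto H. Now: state=H, head=1, tape[-2..2]=00100 (head:    ^)

Answer: 010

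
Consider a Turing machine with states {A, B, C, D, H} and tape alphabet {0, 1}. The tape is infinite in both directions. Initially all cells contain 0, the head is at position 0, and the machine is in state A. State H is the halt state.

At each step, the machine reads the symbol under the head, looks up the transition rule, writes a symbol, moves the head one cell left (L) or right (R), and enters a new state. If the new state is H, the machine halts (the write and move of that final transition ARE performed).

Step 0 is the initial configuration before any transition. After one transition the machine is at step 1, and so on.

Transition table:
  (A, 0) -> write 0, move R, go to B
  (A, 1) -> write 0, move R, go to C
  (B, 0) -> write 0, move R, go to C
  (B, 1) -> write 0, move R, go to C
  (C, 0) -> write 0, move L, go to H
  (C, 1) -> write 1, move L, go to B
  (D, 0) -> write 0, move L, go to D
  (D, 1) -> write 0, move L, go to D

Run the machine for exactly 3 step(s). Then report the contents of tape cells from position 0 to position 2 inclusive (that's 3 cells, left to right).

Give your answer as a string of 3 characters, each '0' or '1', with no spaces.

Answer: 000

Derivation:
Step 1: in state A at pos 0, read 0 -> (A,0)->write 0,move R,goto B. Now: state=B, head=1, tape[-1..2]=0000 (head:   ^)
Step 2: in state B at pos 1, read 0 -> (B,0)->write 0,move R,goto C. Now: state=C, head=2, tape[-1..3]=00000 (head:    ^)
Step 3: in state C at pos 2, read 0 -> (C,0)->write 0,move L,goto H. Now: state=H, head=1, tape[-1..3]=00000 (head:   ^)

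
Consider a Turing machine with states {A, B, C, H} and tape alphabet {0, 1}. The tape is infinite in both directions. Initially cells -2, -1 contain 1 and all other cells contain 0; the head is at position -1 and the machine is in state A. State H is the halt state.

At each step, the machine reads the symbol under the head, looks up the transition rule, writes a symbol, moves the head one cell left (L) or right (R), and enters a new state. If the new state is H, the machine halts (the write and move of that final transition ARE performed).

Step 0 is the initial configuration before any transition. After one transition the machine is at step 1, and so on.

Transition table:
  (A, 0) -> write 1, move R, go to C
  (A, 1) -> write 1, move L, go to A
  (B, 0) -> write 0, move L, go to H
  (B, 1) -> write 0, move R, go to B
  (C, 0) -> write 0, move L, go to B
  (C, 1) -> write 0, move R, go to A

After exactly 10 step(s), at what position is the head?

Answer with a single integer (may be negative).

Answer: 1

Derivation:
Step 1: in state A at pos -1, read 1 -> (A,1)->write 1,move L,goto A. Now: state=A, head=-2, tape[-3..0]=0110 (head:  ^)
Step 2: in state A at pos -2, read 1 -> (A,1)->write 1,move L,goto A. Now: state=A, head=-3, tape[-4..0]=00110 (head:  ^)
Step 3: in state A at pos -3, read 0 -> (A,0)->write 1,move R,goto C. Now: state=C, head=-2, tape[-4..0]=01110 (head:   ^)
Step 4: in state C at pos -2, read 1 -> (C,1)->write 0,move R,goto A. Now: state=A, head=-1, tape[-4..0]=01010 (head:    ^)
Step 5: in state A at pos -1, read 1 -> (A,1)->write 1,move L,goto A. Now: state=A, head=-2, tape[-4..0]=01010 (head:   ^)
Step 6: in state A at pos -2, read 0 -> (A,0)->write 1,move R,goto C. Now: state=C, head=-1, tape[-4..0]=01110 (head:    ^)
Step 7: in state C at pos -1, read 1 -> (C,1)->write 0,move R,goto A. Now: state=A, head=0, tape[-4..1]=011000 (head:     ^)
Step 8: in state A at pos 0, read 0 -> (A,0)->write 1,move R,goto C. Now: state=C, head=1, tape[-4..2]=0110100 (head:      ^)
Step 9: in state C at pos 1, read 0 -> (C,0)->write 0,move L,goto B. Now: state=B, head=0, tape[-4..2]=0110100 (head:     ^)
Step 10: in state B at pos 0, read 1 -> (B,1)->write 0,move R,goto B. Now: state=B, head=1, tape[-4..2]=0110000 (head:      ^)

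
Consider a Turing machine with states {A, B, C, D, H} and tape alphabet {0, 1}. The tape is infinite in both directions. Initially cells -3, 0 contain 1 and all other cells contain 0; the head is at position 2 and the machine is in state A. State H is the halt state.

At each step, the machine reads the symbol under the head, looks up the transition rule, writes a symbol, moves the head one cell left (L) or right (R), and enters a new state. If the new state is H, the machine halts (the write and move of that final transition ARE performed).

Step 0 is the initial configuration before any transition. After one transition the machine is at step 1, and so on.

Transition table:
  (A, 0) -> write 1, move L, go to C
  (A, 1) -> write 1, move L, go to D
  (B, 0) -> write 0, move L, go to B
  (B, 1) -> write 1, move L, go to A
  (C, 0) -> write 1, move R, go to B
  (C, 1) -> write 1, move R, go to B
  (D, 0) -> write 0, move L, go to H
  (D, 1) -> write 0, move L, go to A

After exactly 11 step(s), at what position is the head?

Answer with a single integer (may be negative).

Answer: -5

Derivation:
Step 1: in state A at pos 2, read 0 -> (A,0)->write 1,move L,goto C. Now: state=C, head=1, tape[-4..3]=01001010 (head:      ^)
Step 2: in state C at pos 1, read 0 -> (C,0)->write 1,move R,goto B. Now: state=B, head=2, tape[-4..3]=01001110 (head:       ^)
Step 3: in state B at pos 2, read 1 -> (B,1)->write 1,move L,goto A. Now: state=A, head=1, tape[-4..3]=01001110 (head:      ^)
Step 4: in state A at pos 1, read 1 -> (A,1)->write 1,move L,goto D. Now: state=D, head=0, tape[-4..3]=01001110 (head:     ^)
Step 5: in state D at pos 0, read 1 -> (D,1)->write 0,move L,goto A. Now: state=A, head=-1, tape[-4..3]=01000110 (head:    ^)
Step 6: in state A at pos -1, read 0 -> (A,0)->write 1,move L,goto C. Now: state=C, head=-2, tape[-4..3]=01010110 (head:   ^)
Step 7: in state C at pos -2, read 0 -> (C,0)->write 1,move R,goto B. Now: state=B, head=-1, tape[-4..3]=01110110 (head:    ^)
Step 8: in state B at pos -1, read 1 -> (B,1)->write 1,move L,goto A. Now: state=A, head=-2, tape[-4..3]=01110110 (head:   ^)
Step 9: in state A at pos -2, read 1 -> (A,1)->write 1,move L,goto D. Now: state=D, head=-3, tape[-4..3]=01110110 (head:  ^)
Step 10: in state D at pos -3, read 1 -> (D,1)->write 0,move L,goto A. Now: state=A, head=-4, tape[-5..3]=000110110 (head:  ^)
Step 11: in state A at pos -4, read 0 -> (A,0)->write 1,move L,goto C. Now: state=C, head=-5, tape[-6..3]=0010110110 (head:  ^)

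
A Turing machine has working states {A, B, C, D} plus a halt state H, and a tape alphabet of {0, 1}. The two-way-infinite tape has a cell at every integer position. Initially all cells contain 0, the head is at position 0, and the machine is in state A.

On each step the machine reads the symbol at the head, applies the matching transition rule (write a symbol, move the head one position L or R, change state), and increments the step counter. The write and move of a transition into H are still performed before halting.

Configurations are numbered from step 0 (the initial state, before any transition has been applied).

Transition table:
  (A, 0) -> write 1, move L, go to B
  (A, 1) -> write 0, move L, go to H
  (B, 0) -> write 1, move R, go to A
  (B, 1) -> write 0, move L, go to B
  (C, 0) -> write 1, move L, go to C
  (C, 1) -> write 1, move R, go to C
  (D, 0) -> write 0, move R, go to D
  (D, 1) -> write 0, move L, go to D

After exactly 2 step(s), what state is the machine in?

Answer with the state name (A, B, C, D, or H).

Answer: A

Derivation:
Step 1: in state A at pos 0, read 0 -> (A,0)->write 1,move L,goto B. Now: state=B, head=-1, tape[-2..1]=0010 (head:  ^)
Step 2: in state B at pos -1, read 0 -> (B,0)->write 1,move R,goto A. Now: state=A, head=0, tape[-2..1]=0110 (head:   ^)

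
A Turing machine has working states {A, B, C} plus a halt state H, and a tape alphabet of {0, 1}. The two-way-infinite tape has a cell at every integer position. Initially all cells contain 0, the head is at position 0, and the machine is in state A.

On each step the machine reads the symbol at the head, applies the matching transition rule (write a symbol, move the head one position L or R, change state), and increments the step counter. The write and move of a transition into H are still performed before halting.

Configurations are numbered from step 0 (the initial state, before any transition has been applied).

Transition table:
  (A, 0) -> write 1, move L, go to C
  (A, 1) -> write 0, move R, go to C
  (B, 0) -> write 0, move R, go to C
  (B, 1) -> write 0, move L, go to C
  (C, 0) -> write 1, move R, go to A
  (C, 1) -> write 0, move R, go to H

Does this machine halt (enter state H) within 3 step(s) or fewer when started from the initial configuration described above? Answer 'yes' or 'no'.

Answer: no

Derivation:
Step 1: in state A at pos 0, read 0 -> (A,0)->write 1,move L,goto C. Now: state=C, head=-1, tape[-2..1]=0010 (head:  ^)
Step 2: in state C at pos -1, read 0 -> (C,0)->write 1,move R,goto A. Now: state=A, head=0, tape[-2..1]=0110 (head:   ^)
Step 3: in state A at pos 0, read 1 -> (A,1)->write 0,move R,goto C. Now: state=C, head=1, tape[-2..2]=01000 (head:    ^)
After 3 step(s): state = C (not H) -> not halted within 3 -> no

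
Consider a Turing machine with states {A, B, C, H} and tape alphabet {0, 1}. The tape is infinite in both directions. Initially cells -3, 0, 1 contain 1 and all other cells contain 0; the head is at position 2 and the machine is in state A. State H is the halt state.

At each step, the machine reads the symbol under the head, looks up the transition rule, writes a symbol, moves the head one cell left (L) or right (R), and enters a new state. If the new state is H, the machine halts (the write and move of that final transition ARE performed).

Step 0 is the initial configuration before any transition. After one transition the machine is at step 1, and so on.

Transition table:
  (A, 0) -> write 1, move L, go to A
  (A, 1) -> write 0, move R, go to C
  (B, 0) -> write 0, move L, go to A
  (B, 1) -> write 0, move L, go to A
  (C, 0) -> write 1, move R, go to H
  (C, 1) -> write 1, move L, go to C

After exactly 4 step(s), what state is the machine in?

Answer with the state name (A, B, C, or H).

Step 1: in state A at pos 2, read 0 -> (A,0)->write 1,move L,goto A. Now: state=A, head=1, tape[-4..3]=01001110 (head:      ^)
Step 2: in state A at pos 1, read 1 -> (A,1)->write 0,move R,goto C. Now: state=C, head=2, tape[-4..3]=01001010 (head:       ^)
Step 3: in state C at pos 2, read 1 -> (C,1)->write 1,move L,goto C. Now: state=C, head=1, tape[-4..3]=01001010 (head:      ^)
Step 4: in state C at pos 1, read 0 -> (C,0)->write 1,move R,goto H. Now: state=H, head=2, tape[-4..3]=01001110 (head:       ^)

Answer: H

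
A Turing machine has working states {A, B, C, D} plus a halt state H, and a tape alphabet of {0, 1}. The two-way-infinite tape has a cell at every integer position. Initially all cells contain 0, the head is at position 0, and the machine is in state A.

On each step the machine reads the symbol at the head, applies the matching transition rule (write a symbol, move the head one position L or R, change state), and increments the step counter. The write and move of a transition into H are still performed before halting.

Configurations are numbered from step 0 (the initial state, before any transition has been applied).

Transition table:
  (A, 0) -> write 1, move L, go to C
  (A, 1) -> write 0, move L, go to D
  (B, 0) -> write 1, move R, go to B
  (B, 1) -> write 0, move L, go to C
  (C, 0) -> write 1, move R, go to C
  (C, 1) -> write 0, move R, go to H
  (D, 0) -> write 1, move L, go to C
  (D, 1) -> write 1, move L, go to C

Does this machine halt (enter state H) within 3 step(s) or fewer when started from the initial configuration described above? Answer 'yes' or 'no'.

Step 1: in state A at pos 0, read 0 -> (A,0)->write 1,move L,goto C. Now: state=C, head=-1, tape[-2..1]=0010 (head:  ^)
Step 2: in state C at pos -1, read 0 -> (C,0)->write 1,move R,goto C. Now: state=C, head=0, tape[-2..1]=0110 (head:   ^)
Step 3: in state C at pos 0, read 1 -> (C,1)->write 0,move R,goto H. Now: state=H, head=1, tape[-2..2]=01000 (head:    ^)
State H reached at step 3; 3 <= 3 -> yes

Answer: yes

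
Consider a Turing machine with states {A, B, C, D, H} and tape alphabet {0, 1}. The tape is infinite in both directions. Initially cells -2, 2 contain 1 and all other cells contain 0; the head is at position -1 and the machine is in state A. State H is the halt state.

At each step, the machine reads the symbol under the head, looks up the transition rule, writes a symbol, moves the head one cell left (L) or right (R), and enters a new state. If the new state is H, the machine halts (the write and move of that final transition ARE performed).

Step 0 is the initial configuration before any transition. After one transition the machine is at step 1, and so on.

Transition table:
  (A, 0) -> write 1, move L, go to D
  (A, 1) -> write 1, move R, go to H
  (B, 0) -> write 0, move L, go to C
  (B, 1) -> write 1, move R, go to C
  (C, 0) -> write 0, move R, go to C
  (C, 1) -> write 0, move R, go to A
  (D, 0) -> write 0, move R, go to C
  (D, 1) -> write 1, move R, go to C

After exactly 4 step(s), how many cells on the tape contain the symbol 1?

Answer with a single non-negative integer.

Step 1: in state A at pos -1, read 0 -> (A,0)->write 1,move L,goto D. Now: state=D, head=-2, tape[-3..3]=0110010 (head:  ^)
Step 2: in state D at pos -2, read 1 -> (D,1)->write 1,move R,goto C. Now: state=C, head=-1, tape[-3..3]=0110010 (head:   ^)
Step 3: in state C at pos -1, read 1 -> (C,1)->write 0,move R,goto A. Now: state=A, head=0, tape[-3..3]=0100010 (head:    ^)
Step 4: in state A at pos 0, read 0 -> (A,0)->write 1,move L,goto D. Now: state=D, head=-1, tape[-3..3]=0101010 (head:   ^)
Cells containing 1 after step 4: {-2, 0, 2} -> 3 cell(s)

Answer: 3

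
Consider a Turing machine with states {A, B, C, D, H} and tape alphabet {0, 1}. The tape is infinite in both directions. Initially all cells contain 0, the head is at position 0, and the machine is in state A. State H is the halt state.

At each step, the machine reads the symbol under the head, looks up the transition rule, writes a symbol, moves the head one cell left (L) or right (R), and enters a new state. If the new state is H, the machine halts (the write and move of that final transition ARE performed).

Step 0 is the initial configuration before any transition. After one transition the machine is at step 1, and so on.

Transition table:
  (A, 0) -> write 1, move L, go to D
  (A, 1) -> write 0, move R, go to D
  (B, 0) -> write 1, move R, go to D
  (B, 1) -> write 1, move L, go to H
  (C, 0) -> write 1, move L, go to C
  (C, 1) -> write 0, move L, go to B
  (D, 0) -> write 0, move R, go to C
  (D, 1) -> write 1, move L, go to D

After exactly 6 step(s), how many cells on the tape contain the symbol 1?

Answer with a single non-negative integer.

Step 1: in state A at pos 0, read 0 -> (A,0)->write 1,move L,goto D. Now: state=D, head=-1, tape[-2..1]=0010 (head:  ^)
Step 2: in state D at pos -1, read 0 -> (D,0)->write 0,move R,goto C. Now: state=C, head=0, tape[-2..1]=0010 (head:   ^)
Step 3: in state C at pos 0, read 1 -> (C,1)->write 0,move L,goto B. Now: state=B, head=-1, tape[-2..1]=0000 (head:  ^)
Step 4: in state B at pos -1, read 0 -> (B,0)->write 1,move R,goto D. Now: state=D, head=0, tape[-2..1]=0100 (head:   ^)
Step 5: in state D at pos 0, read 0 -> (D,0)->write 0,move R,goto C. Now: state=C, head=1, tape[-2..2]=01000 (head:    ^)
Step 6: in state C at pos 1, read 0 -> (C,0)->write 1,move L,goto C. Now: state=C, head=0, tape[-2..2]=01010 (head:   ^)
Cells containing 1 after step 6: {-1, 1} -> 2 cell(s)

Answer: 2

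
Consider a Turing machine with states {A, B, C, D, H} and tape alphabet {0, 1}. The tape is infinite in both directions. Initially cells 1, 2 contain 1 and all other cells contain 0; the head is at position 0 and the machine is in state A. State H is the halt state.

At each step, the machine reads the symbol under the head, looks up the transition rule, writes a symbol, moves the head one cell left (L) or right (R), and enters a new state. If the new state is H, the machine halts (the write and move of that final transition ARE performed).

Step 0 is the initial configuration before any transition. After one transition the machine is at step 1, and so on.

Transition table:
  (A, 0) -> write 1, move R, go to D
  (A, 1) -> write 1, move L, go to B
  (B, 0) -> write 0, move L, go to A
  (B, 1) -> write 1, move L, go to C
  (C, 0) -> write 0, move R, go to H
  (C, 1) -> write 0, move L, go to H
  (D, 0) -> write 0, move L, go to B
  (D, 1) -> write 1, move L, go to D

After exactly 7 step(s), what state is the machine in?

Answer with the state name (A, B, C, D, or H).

Step 1: in state A at pos 0, read 0 -> (A,0)->write 1,move R,goto D. Now: state=D, head=1, tape[-1..3]=01110 (head:   ^)
Step 2: in state D at pos 1, read 1 -> (D,1)->write 1,move L,goto D. Now: state=D, head=0, tape[-1..3]=01110 (head:  ^)
Step 3: in state D at pos 0, read 1 -> (D,1)->write 1,move L,goto D. Now: state=D, head=-1, tape[-2..3]=001110 (head:  ^)
Step 4: in state D at pos -1, read 0 -> (D,0)->write 0,move L,goto B. Now: state=B, head=-2, tape[-3..3]=0001110 (head:  ^)
Step 5: in state B at pos -2, read 0 -> (B,0)->write 0,move L,goto A. Now: state=A, head=-3, tape[-4..3]=00001110 (head:  ^)
Step 6: in state A at pos -3, read 0 -> (A,0)->write 1,move R,goto D. Now: state=D, head=-2, tape[-4..3]=01001110 (head:   ^)
Step 7: in state D at pos -2, read 0 -> (D,0)->write 0,move L,goto B. Now: state=B, head=-3, tape[-4..3]=01001110 (head:  ^)

Answer: B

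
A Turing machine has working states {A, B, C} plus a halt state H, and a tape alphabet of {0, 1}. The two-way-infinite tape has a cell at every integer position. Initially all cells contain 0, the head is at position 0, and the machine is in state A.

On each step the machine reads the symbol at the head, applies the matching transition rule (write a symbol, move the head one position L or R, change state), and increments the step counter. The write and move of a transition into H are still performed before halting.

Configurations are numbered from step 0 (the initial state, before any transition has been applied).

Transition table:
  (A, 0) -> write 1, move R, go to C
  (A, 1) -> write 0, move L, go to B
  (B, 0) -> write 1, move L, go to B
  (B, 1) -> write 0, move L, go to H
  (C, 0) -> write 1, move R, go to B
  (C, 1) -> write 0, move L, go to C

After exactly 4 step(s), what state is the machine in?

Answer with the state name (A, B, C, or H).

Answer: H

Derivation:
Step 1: in state A at pos 0, read 0 -> (A,0)->write 1,move R,goto C. Now: state=C, head=1, tape[-1..2]=0100 (head:   ^)
Step 2: in state C at pos 1, read 0 -> (C,0)->write 1,move R,goto B. Now: state=B, head=2, tape[-1..3]=01100 (head:    ^)
Step 3: in state B at pos 2, read 0 -> (B,0)->write 1,move L,goto B. Now: state=B, head=1, tape[-1..3]=01110 (head:   ^)
Step 4: in state B at pos 1, read 1 -> (B,1)->write 0,move L,goto H. Now: state=H, head=0, tape[-1..3]=01010 (head:  ^)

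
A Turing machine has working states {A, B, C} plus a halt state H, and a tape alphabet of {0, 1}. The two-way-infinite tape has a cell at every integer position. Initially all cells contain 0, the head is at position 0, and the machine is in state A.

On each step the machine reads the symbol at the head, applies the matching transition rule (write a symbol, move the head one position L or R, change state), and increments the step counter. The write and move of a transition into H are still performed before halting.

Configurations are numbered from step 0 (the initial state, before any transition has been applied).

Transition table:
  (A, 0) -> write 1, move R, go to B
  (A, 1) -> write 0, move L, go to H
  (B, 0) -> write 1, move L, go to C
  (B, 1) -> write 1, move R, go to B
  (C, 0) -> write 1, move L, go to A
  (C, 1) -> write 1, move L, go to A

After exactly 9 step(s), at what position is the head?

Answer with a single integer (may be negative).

Answer: -1

Derivation:
Step 1: in state A at pos 0, read 0 -> (A,0)->write 1,move R,goto B. Now: state=B, head=1, tape[-1..2]=0100 (head:   ^)
Step 2: in state B at pos 1, read 0 -> (B,0)->write 1,move L,goto C. Now: state=C, head=0, tape[-1..2]=0110 (head:  ^)
Step 3: in state C at pos 0, read 1 -> (C,1)->write 1,move L,goto A. Now: state=A, head=-1, tape[-2..2]=00110 (head:  ^)
Step 4: in state A at pos -1, read 0 -> (A,0)->write 1,move R,goto B. Now: state=B, head=0, tape[-2..2]=01110 (head:   ^)
Step 5: in state B at pos 0, read 1 -> (B,1)->write 1,move R,goto B. Now: state=B, head=1, tape[-2..2]=01110 (head:    ^)
Step 6: in state B at pos 1, read 1 -> (B,1)->write 1,move R,goto B. Now: state=B, head=2, tape[-2..3]=011100 (head:     ^)
Step 7: in state B at pos 2, read 0 -> (B,0)->write 1,move L,goto C. Now: state=C, head=1, tape[-2..3]=011110 (head:    ^)
Step 8: in state C at pos 1, read 1 -> (C,1)->write 1,move L,goto A. Now: state=A, head=0, tape[-2..3]=011110 (head:   ^)
Step 9: in state A at pos 0, read 1 -> (A,1)->write 0,move L,goto H. Now: state=H, head=-1, tape[-2..3]=010110 (head:  ^)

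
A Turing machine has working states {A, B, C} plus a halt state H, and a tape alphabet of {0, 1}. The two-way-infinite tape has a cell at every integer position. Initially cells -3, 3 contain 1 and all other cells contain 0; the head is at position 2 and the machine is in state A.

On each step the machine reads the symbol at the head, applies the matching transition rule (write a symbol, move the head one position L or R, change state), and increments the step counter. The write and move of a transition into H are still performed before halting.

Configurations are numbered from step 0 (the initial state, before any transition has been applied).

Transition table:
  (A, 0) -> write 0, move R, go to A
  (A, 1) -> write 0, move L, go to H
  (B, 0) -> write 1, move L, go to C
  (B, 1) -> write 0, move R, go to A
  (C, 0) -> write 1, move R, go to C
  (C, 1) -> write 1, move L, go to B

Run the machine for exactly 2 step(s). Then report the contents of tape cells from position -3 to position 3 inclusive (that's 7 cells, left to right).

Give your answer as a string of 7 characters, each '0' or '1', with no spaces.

Answer: 1000000

Derivation:
Step 1: in state A at pos 2, read 0 -> (A,0)->write 0,move R,goto A. Now: state=A, head=3, tape[-4..4]=010000010 (head:        ^)
Step 2: in state A at pos 3, read 1 -> (A,1)->write 0,move L,goto H. Now: state=H, head=2, tape[-4..4]=010000000 (head:       ^)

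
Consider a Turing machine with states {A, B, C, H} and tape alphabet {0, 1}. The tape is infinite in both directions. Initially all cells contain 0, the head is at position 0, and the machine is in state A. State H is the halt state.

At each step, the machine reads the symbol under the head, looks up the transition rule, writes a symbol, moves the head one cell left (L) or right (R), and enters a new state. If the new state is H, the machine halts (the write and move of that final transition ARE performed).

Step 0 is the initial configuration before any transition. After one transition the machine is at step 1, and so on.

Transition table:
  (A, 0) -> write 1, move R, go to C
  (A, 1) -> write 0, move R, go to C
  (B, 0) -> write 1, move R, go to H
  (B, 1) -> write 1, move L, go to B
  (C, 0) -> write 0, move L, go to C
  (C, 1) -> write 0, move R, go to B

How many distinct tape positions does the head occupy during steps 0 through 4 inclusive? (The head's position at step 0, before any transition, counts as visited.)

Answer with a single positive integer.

Answer: 3

Derivation:
Step 1: in state A at pos 0, read 0 -> (A,0)->write 1,move R,goto C. Now: state=C, head=1, tape[-1..2]=0100 (head:   ^)
Step 2: in state C at pos 1, read 0 -> (C,0)->write 0,move L,goto C. Now: state=C, head=0, tape[-1..2]=0100 (head:  ^)
Step 3: in state C at pos 0, read 1 -> (C,1)->write 0,move R,goto B. Now: state=B, head=1, tape[-1..2]=0000 (head:   ^)
Step 4: in state B at pos 1, read 0 -> (B,0)->write 1,move R,goto H. Now: state=H, head=2, tape[-1..3]=00100 (head:    ^)
Head positions at steps 0..4: starting at 0, distinct positions visited = {0, 1, 2} -> 3 position(s)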